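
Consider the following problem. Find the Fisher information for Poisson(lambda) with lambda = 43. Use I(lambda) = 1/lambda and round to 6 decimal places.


Fisher information for Poisson: I(lambda) = 1/lambda.
lambda = 43.
I(lambda) = 1/43 = 0.023256

0.023256


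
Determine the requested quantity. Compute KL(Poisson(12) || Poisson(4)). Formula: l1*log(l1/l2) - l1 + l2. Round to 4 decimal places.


KL divergence for Poisson:
KL = l1*log(l1/l2) - l1 + l2.
l1 = 12, l2 = 4.
log(12/4) = 1.098612.
l1*log(l1/l2) = 12 * 1.098612 = 13.183347.
KL = 13.183347 - 12 + 4 = 5.1833

5.1833


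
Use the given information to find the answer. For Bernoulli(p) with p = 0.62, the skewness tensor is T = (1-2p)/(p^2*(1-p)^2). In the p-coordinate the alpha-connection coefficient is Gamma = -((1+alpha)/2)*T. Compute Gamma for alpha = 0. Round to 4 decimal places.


Skewness (Amari-Chentsov) tensor: T = (1-2p)/(p^2*(1-p)^2).
p = 0.62, 1-2p = -0.24, p^2 = 0.3844, (1-p)^2 = 0.1444.
T = -0.24/(0.3844 * 0.1444) = -4.323751.
In the p-coordinate, Gamma^(alpha) = Gamma^(0) - (alpha/2)*T with Gamma^(0) = (1/2)*g'(p) = -T/2,
so Gamma^(alpha) = -((1+alpha)/2)*T.
alpha = 0, -(1+alpha)/2 = -0.5.
Gamma = -0.5 * -4.323751 = 2.1619

2.1619


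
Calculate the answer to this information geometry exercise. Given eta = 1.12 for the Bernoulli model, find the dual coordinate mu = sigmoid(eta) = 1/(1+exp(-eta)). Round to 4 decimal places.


Dual coordinate (expectation parameter) for Bernoulli:
mu = 1/(1+exp(-eta)).
eta = 1.12.
exp(-eta) = exp(-1.12) = 0.32628.
mu = 1/(1+0.32628) = 0.7540

0.7540


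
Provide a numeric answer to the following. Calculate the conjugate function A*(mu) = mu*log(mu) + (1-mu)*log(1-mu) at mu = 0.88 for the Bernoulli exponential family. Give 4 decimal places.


Legendre transform for Bernoulli:
A*(mu) = mu*log(mu) + (1-mu)*log(1-mu).
mu = 0.88, 1-mu = 0.12.
mu*log(mu) = 0.88*log(0.88) = -0.112493.
(1-mu)*log(1-mu) = 0.12*log(0.12) = -0.254432.
A* = -0.112493 + -0.254432 = -0.3669

-0.3669


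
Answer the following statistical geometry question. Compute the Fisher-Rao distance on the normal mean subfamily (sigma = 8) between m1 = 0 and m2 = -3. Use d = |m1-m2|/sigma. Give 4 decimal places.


On the fixed-variance normal subfamily, geodesic distance = |m1-m2|/sigma.
|0 - -3| = 3.
sigma = 8.
d = 3/8 = 0.3750

0.3750


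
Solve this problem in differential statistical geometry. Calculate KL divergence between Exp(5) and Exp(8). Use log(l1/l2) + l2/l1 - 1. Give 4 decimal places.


KL divergence for exponential family:
KL = log(l1/l2) + l2/l1 - 1.
log(5/8) = -0.470004.
8/5 = 1.6.
KL = -0.470004 + 1.6 - 1 = 0.1300

0.1300


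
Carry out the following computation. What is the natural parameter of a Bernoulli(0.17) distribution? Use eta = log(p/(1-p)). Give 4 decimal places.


Natural parameter for Bernoulli: eta = log(p/(1-p)).
p = 0.17, 1-p = 0.83.
p/(1-p) = 0.204819.
eta = log(0.204819) = -1.5856

-1.5856


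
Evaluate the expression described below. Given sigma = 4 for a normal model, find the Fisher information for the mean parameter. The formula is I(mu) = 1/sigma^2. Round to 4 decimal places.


The Fisher information for the mean of a normal distribution is I(mu) = 1/sigma^2.
sigma = 4, so sigma^2 = 16.
I(mu) = 1/16 = 0.0625

0.0625


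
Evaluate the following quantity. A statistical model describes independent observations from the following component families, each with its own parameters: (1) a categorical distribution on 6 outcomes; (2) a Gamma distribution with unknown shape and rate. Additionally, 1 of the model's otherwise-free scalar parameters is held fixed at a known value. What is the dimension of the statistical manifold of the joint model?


The dimension of a statistical manifold equals the number of free
(independent) real parameters of the model. For a product of independent
blocks the parameter counts add.
- categorical on 6 outcomes (probabilities sum to 1): 6-1 = 5.
- Gamma (shape, rate): 2.
Total = 5 + 2 = 7.
1 parameter(s) fixed at known values: 7 - 1 = 6.
Dimension = 6

6


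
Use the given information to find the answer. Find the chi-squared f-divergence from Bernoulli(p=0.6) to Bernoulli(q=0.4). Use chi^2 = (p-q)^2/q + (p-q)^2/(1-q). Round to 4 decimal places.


Chi-squared divergence between Bernoulli distributions:
chi^2 = (p-q)^2/q + (p-q)^2/(1-q).
p = 0.6, q = 0.4, p-q = 0.2.
(p-q)^2 = 0.04.
term1 = 0.04/0.4 = 0.1.
term2 = 0.04/0.6 = 0.066667.
chi^2 = 0.1 + 0.066667 = 0.1667

0.1667


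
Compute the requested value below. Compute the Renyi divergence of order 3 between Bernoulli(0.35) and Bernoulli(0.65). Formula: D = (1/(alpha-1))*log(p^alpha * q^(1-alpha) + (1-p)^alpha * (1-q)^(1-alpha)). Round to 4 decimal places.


Renyi divergence of order alpha between Bernoulli distributions:
D = (1/(alpha-1))*log(p^alpha * q^(1-alpha) + (1-p)^alpha * (1-q)^(1-alpha)).
alpha = 3, p = 0.35, q = 0.65.
p^alpha * q^(1-alpha) = 0.35^3 * 0.65^-2 = 0.101479.
(1-p)^alpha * (1-q)^(1-alpha) = 0.65^3 * 0.35^-2 = 2.241837.
sum = 0.101479 + 2.241837 = 2.343316.
D = (1/2)*log(2.343316) = 0.4258

0.4258


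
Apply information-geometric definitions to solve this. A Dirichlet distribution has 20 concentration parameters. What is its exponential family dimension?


Exponential family dimension calculation:
Dirichlet with 20 components has 20 natural parameters.

20


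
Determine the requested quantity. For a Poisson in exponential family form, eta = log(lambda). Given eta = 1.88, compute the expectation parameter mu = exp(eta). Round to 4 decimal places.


Expectation parameter for Poisson exponential family:
mu = exp(eta).
eta = 1.88.
mu = exp(1.88) = 6.5535

6.5535


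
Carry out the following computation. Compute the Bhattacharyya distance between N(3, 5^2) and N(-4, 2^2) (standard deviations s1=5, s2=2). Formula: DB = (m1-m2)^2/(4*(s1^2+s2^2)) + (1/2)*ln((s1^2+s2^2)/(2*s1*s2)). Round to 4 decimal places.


Bhattacharyya distance between two Gaussians:
DB = (m1-m2)^2/(4*(s1^2+s2^2)) + (1/2)*ln((s1^2+s2^2)/(2*s1*s2)).
(m1-m2)^2 = (7)^2 = 49.
s1^2+s2^2 = 25 + 4 = 29.
term1 = 49/116 = 0.422414.
term2 = 0.5*ln(29/20.0) = 0.185782.
DB = 0.422414 + 0.185782 = 0.6082

0.6082


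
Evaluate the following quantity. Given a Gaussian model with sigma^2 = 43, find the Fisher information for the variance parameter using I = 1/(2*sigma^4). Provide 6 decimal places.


Fisher information for variance: I(sigma^2) = 1/(2*sigma^4).
sigma^2 = 43, so sigma^4 = 1849.
I = 1/(2*1849) = 1/3698 = 0.000270

0.000270


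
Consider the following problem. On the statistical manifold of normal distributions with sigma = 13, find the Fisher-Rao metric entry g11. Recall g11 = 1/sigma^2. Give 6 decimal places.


For the 2-parameter normal family, the Fisher metric has:
  g11 = 1/sigma^2, g22 = 2/sigma^2.
sigma = 13, sigma^2 = 169.
g11 = 0.005917

0.005917


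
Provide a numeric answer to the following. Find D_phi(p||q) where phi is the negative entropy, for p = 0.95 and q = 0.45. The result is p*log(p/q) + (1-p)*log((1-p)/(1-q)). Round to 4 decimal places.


Bregman divergence with negative entropy generator:
D = p*log(p/q) + (1-p)*log((1-p)/(1-q)).
p = 0.95, q = 0.45.
p*log(p/q) = 0.95*log(0.95/0.45) = 0.709854.
(1-p)*log((1-p)/(1-q)) = 0.05*log(0.05/0.55) = -0.119895.
D = 0.709854 + -0.119895 = 0.5900

0.5900


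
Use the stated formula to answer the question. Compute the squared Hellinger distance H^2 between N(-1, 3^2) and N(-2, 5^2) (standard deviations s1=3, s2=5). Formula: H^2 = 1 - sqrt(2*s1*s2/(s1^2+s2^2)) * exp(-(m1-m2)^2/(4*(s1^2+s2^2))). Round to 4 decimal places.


Squared Hellinger distance for Gaussians:
H^2 = 1 - sqrt(2*s1*s2/(s1^2+s2^2)) * exp(-(m1-m2)^2/(4*(s1^2+s2^2))).
s1^2 = 9, s2^2 = 25, s1^2+s2^2 = 34.
sqrt(2*3*5/(34)) = 0.939336.
(m1-m2)^2 = (1)^2 = 1.
exp(-1/(4*34)) = exp(-0.007353) = 0.992674.
H^2 = 1 - 0.939336*0.992674 = 0.0675

0.0675


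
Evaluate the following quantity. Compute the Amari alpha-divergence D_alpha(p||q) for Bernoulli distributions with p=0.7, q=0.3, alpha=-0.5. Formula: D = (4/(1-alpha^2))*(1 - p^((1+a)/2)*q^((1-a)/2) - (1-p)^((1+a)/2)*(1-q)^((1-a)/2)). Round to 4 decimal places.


Amari alpha-divergence:
D = (4/(1-alpha^2))*(1 - p^((1+a)/2)*q^((1-a)/2) - (1-p)^((1+a)/2)*(1-q)^((1-a)/2)).
alpha = -0.5, p = 0.7, q = 0.3.
e1 = (1+alpha)/2 = 0.25, e2 = (1-alpha)/2 = 0.75.
t1 = p^e1 * q^e2 = 0.7^0.25 * 0.3^0.75 = 0.370779.
t2 = (1-p)^e1 * (1-q)^e2 = 0.3^0.25 * 0.7^0.75 = 0.566375.
4/(1-alpha^2) = 5.333333.
D = 5.333333*(1 - 0.370779 - 0.566375) = 0.3352

0.3352


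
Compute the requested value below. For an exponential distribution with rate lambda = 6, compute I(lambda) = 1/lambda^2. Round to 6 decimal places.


Fisher information for exponential: I(lambda) = 1/lambda^2.
lambda = 6, lambda^2 = 36.
I = 1/36 = 0.027778

0.027778


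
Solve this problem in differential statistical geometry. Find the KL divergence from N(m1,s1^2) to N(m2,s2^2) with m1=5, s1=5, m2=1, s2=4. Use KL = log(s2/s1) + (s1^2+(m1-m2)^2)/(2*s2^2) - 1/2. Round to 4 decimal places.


KL divergence between normal distributions:
KL = log(s2/s1) + (s1^2 + (m1-m2)^2)/(2*s2^2) - 1/2.
log(4/5) = -0.223144.
(5^2 + (5-1)^2)/(2*4^2) = (25 + 16)/32 = 1.28125.
KL = -0.223144 + 1.28125 - 0.5 = 0.5581

0.5581


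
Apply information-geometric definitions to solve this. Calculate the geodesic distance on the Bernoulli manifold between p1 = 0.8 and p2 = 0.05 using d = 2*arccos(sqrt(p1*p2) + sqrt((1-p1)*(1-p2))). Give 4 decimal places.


Geodesic distance on Bernoulli manifold:
d(p1,p2) = 2*arccos(sqrt(p1*p2) + sqrt((1-p1)*(1-p2))).
sqrt(p1*p2) = sqrt(0.8*0.05) = 0.2.
sqrt((1-p1)*(1-p2)) = sqrt(0.2*0.95) = 0.43589.
arg = 0.2 + 0.43589 = 0.63589.
d = 2*arccos(0.63589) = 1.7633

1.7633


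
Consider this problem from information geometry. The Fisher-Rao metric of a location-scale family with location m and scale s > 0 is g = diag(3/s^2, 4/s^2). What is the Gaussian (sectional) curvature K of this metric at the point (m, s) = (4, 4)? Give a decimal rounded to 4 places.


The metric has the form g = (A dm^2 + B ds^2)/s^2 with A = 3, B = 4.
Substitute u = sqrt(A/B)*m: g = B*(du^2 + ds^2)/s^2, i.e. B times the
Poincare upper half-plane metric, which has constant Gaussian curvature -1.
Scaling a 2D metric by a constant c divides the Gaussian curvature by c,
so K = -1/B = -1/(4) = -0.2500 everywhere (the point (m, s) = (4, 4) is irrelevant:
the curvature is constant).
The requested Gaussian curvature is K = -0.2500.

-0.2500


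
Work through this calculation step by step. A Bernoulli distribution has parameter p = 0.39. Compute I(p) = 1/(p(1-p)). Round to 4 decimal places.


For Bernoulli(p), Fisher information is I(p) = 1/(p*(1-p)).
p = 0.39, 1-p = 0.61.
p*(1-p) = 0.2379.
I(p) = 1/0.2379 = 4.2034

4.2034


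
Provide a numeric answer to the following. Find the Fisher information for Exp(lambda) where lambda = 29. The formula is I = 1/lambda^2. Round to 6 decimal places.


Fisher information for exponential: I(lambda) = 1/lambda^2.
lambda = 29, lambda^2 = 841.
I = 1/841 = 0.001189

0.001189


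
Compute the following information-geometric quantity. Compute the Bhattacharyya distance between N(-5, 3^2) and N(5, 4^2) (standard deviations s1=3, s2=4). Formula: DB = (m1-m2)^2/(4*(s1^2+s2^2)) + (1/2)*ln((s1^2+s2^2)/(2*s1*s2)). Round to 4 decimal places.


Bhattacharyya distance between two Gaussians:
DB = (m1-m2)^2/(4*(s1^2+s2^2)) + (1/2)*ln((s1^2+s2^2)/(2*s1*s2)).
(m1-m2)^2 = (-10)^2 = 100.
s1^2+s2^2 = 9 + 16 = 25.
term1 = 100/100 = 1.0.
term2 = 0.5*ln(25/24.0) = 0.020411.
DB = 1.0 + 0.020411 = 1.0204

1.0204


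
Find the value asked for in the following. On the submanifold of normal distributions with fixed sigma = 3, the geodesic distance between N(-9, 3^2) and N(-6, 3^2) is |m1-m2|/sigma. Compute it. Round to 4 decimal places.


On the fixed-variance normal subfamily, geodesic distance = |m1-m2|/sigma.
|-9 - -6| = 3.
sigma = 3.
d = 3/3 = 1.0000

1.0000


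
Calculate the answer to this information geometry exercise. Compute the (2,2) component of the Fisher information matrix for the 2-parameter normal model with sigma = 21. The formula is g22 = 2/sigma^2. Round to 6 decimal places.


For the 2-parameter normal family, the Fisher metric has:
  g11 = 1/sigma^2, g22 = 2/sigma^2.
sigma = 21, sigma^2 = 441.
g22 = 0.004535

0.004535


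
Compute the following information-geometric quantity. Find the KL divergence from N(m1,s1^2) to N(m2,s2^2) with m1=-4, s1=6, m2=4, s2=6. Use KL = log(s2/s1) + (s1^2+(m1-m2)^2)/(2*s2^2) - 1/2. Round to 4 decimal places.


KL divergence between normal distributions:
KL = log(s2/s1) + (s1^2 + (m1-m2)^2)/(2*s2^2) - 1/2.
log(6/6) = 0.0.
(6^2 + (-4-4)^2)/(2*6^2) = (36 + 64)/72 = 1.388889.
KL = 0.0 + 1.388889 - 0.5 = 0.8889

0.8889


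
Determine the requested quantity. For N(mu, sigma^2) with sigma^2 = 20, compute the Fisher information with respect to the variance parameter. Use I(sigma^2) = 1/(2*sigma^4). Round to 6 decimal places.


Fisher information for variance: I(sigma^2) = 1/(2*sigma^4).
sigma^2 = 20, so sigma^4 = 400.
I = 1/(2*400) = 1/800 = 0.001250

0.001250


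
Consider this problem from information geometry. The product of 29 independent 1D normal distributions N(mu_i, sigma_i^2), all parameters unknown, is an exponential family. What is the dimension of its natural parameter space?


Exponential family dimension calculation:
Each univariate normal has two natural parameters (mu/sigma^2 and -1/(2 sigma^2)).
With 29 independent components, dim = 2 * 29 = 58.

58


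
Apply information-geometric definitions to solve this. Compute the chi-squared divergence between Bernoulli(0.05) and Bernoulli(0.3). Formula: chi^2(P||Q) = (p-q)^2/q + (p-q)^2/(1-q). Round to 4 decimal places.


Chi-squared divergence between Bernoulli distributions:
chi^2 = (p-q)^2/q + (p-q)^2/(1-q).
p = 0.05, q = 0.3, p-q = -0.25.
(p-q)^2 = 0.0625.
term1 = 0.0625/0.3 = 0.208333.
term2 = 0.0625/0.7 = 0.089286.
chi^2 = 0.208333 + 0.089286 = 0.2976

0.2976


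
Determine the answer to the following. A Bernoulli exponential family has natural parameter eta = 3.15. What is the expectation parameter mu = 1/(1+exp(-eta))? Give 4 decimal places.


Dual coordinate (expectation parameter) for Bernoulli:
mu = 1/(1+exp(-eta)).
eta = 3.15.
exp(-eta) = exp(-3.15) = 0.042852.
mu = 1/(1+0.042852) = 0.9589

0.9589


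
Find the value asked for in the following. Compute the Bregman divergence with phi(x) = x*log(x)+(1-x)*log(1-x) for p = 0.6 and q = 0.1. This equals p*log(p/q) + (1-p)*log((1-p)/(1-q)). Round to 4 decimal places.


Bregman divergence with negative entropy generator:
D = p*log(p/q) + (1-p)*log((1-p)/(1-q)).
p = 0.6, q = 0.1.
p*log(p/q) = 0.6*log(0.6/0.1) = 1.075056.
(1-p)*log((1-p)/(1-q)) = 0.4*log(0.4/0.9) = -0.324372.
D = 1.075056 + -0.324372 = 0.7507

0.7507


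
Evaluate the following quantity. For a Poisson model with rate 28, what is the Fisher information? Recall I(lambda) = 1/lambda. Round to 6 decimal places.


Fisher information for Poisson: I(lambda) = 1/lambda.
lambda = 28.
I(lambda) = 1/28 = 0.035714

0.035714


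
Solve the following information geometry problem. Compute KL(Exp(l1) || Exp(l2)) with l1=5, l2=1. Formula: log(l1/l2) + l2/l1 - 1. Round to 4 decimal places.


KL divergence for exponential family:
KL = log(l1/l2) + l2/l1 - 1.
log(5/1) = 1.609438.
1/5 = 0.2.
KL = 1.609438 + 0.2 - 1 = 0.8094

0.8094


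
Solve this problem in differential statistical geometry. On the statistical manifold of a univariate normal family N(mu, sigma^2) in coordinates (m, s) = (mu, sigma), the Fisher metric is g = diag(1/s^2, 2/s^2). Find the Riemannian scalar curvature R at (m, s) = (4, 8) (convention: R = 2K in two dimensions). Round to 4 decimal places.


The metric has the form g = (A dm^2 + B ds^2)/s^2 with A = 1, B = 2.
Substitute u = sqrt(A/B)*m: g = B*(du^2 + ds^2)/s^2, i.e. B times the
Poincare upper half-plane metric, which has constant Gaussian curvature -1.
Scaling a 2D metric by a constant c divides the Gaussian curvature by c,
so K = -1/B = -1/(2) = -0.5000 everywhere (the point (m, s) = (4, 8) is irrelevant:
the curvature is constant).
Scalar curvature in dimension 2: R = 2K = -2/(2) = -1.0000.

-1.0000


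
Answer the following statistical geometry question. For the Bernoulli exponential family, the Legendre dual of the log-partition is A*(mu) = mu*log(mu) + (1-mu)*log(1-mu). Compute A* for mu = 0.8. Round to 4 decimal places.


Legendre transform for Bernoulli:
A*(mu) = mu*log(mu) + (1-mu)*log(1-mu).
mu = 0.8, 1-mu = 0.2.
mu*log(mu) = 0.8*log(0.8) = -0.178515.
(1-mu)*log(1-mu) = 0.2*log(0.2) = -0.321888.
A* = -0.178515 + -0.321888 = -0.5004

-0.5004


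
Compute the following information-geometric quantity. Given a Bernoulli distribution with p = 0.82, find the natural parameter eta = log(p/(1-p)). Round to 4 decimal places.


Natural parameter for Bernoulli: eta = log(p/(1-p)).
p = 0.82, 1-p = 0.18.
p/(1-p) = 4.555556.
eta = log(4.555556) = 1.5163

1.5163


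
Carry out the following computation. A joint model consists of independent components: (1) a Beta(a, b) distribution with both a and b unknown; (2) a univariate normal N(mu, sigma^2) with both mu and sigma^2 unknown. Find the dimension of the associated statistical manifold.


The dimension of a statistical manifold equals the number of free
(independent) real parameters of the model. For a product of independent
blocks the parameter counts add.
- Beta (a, b): 2.
- normal (mu, sigma^2): 2.
Total = 2 + 2 = 4.
Dimension = 4

4


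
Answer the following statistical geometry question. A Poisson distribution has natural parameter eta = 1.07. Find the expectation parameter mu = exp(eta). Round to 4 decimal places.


Expectation parameter for Poisson exponential family:
mu = exp(eta).
eta = 1.07.
mu = exp(1.07) = 2.9154

2.9154


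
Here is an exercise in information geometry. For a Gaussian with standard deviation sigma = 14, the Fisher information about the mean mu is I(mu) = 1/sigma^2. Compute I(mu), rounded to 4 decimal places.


The Fisher information for the mean of a normal distribution is I(mu) = 1/sigma^2.
sigma = 14, so sigma^2 = 196.
I(mu) = 1/196 = 0.0051

0.0051


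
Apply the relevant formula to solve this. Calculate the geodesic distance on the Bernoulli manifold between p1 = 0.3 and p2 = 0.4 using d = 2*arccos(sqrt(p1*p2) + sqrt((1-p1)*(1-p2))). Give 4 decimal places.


Geodesic distance on Bernoulli manifold:
d(p1,p2) = 2*arccos(sqrt(p1*p2) + sqrt((1-p1)*(1-p2))).
sqrt(p1*p2) = sqrt(0.3*0.4) = 0.34641.
sqrt((1-p1)*(1-p2)) = sqrt(0.7*0.6) = 0.648074.
arg = 0.34641 + 0.648074 = 0.994484.
d = 2*arccos(0.994484) = 0.2102

0.2102


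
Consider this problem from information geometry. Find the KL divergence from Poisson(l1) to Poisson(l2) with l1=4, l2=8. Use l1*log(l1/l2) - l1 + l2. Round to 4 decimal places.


KL divergence for Poisson:
KL = l1*log(l1/l2) - l1 + l2.
l1 = 4, l2 = 8.
log(4/8) = -0.693147.
l1*log(l1/l2) = 4 * -0.693147 = -2.772589.
KL = -2.772589 - 4 + 8 = 1.2274

1.2274


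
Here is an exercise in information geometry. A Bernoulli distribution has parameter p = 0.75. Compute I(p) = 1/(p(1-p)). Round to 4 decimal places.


For Bernoulli(p), Fisher information is I(p) = 1/(p*(1-p)).
p = 0.75, 1-p = 0.25.
p*(1-p) = 0.1875.
I(p) = 1/0.1875 = 5.3333

5.3333


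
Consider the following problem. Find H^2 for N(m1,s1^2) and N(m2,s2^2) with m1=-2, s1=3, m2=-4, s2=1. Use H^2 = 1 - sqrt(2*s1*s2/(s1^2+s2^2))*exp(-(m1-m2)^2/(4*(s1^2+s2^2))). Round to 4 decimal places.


Squared Hellinger distance for Gaussians:
H^2 = 1 - sqrt(2*s1*s2/(s1^2+s2^2)) * exp(-(m1-m2)^2/(4*(s1^2+s2^2))).
s1^2 = 9, s2^2 = 1, s1^2+s2^2 = 10.
sqrt(2*3*1/(10)) = 0.774597.
(m1-m2)^2 = (2)^2 = 4.
exp(-4/(4*10)) = exp(-0.1) = 0.904837.
H^2 = 1 - 0.774597*0.904837 = 0.2991

0.2991


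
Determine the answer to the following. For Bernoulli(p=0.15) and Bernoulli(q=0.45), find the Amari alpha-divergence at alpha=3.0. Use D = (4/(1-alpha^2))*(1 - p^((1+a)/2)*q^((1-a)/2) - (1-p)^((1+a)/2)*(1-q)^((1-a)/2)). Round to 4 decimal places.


Amari alpha-divergence:
D = (4/(1-alpha^2))*(1 - p^((1+a)/2)*q^((1-a)/2) - (1-p)^((1+a)/2)*(1-q)^((1-a)/2)).
alpha = 3.0, p = 0.15, q = 0.45.
e1 = (1+alpha)/2 = 2.0, e2 = (1-alpha)/2 = -1.0.
t1 = p^e1 * q^e2 = 0.15^2.0 * 0.45^-1.0 = 0.05.
t2 = (1-p)^e1 * (1-q)^e2 = 0.85^2.0 * 0.55^-1.0 = 1.313636.
4/(1-alpha^2) = -0.5.
D = -0.5*(1 - 0.05 - 1.313636) = 0.1818

0.1818


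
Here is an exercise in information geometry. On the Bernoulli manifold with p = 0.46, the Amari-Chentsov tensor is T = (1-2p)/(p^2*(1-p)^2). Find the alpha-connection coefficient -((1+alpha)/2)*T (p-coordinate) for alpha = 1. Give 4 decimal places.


Skewness (Amari-Chentsov) tensor: T = (1-2p)/(p^2*(1-p)^2).
p = 0.46, 1-2p = 0.08, p^2 = 0.2116, (1-p)^2 = 0.2916.
T = 0.08/(0.2116 * 0.2916) = 1.296543.
In the p-coordinate, Gamma^(alpha) = Gamma^(0) - (alpha/2)*T with Gamma^(0) = (1/2)*g'(p) = -T/2,
so Gamma^(alpha) = -((1+alpha)/2)*T.
alpha = 1, -(1+alpha)/2 = -1.0.
Gamma = -1.0 * 1.296543 = -1.2965

-1.2965


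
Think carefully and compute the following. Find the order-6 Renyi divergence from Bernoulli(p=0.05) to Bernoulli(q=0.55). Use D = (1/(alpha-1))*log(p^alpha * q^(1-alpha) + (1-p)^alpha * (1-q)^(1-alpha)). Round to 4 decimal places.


Renyi divergence of order alpha between Bernoulli distributions:
D = (1/(alpha-1))*log(p^alpha * q^(1-alpha) + (1-p)^alpha * (1-q)^(1-alpha)).
alpha = 6, p = 0.05, q = 0.55.
p^alpha * q^(1-alpha) = 0.05^6 * 0.55^-5 = 0.0.
(1-p)^alpha * (1-q)^(1-alpha) = 0.95^6 * 0.45^-5 = 39.836306.
sum = 0.0 + 39.836306 = 39.836307.
D = (1/5)*log(39.836307) = 0.7370

0.7370


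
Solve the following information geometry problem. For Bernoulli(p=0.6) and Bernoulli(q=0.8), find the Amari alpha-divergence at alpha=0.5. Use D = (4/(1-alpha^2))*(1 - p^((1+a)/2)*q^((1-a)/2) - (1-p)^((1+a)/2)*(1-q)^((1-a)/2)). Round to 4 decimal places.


Amari alpha-divergence:
D = (4/(1-alpha^2))*(1 - p^((1+a)/2)*q^((1-a)/2) - (1-p)^((1+a)/2)*(1-q)^((1-a)/2)).
alpha = 0.5, p = 0.6, q = 0.8.
e1 = (1+alpha)/2 = 0.75, e2 = (1-alpha)/2 = 0.25.
t1 = p^e1 * q^e2 = 0.6^0.75 * 0.8^0.25 = 0.644742.
t2 = (1-p)^e1 * (1-q)^e2 = 0.4^0.75 * 0.2^0.25 = 0.336359.
4/(1-alpha^2) = 5.333333.
D = 5.333333*(1 - 0.644742 - 0.336359) = 0.1008

0.1008


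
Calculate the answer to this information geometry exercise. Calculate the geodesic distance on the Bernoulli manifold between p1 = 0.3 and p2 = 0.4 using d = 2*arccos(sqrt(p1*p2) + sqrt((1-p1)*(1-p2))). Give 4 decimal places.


Geodesic distance on Bernoulli manifold:
d(p1,p2) = 2*arccos(sqrt(p1*p2) + sqrt((1-p1)*(1-p2))).
sqrt(p1*p2) = sqrt(0.3*0.4) = 0.34641.
sqrt((1-p1)*(1-p2)) = sqrt(0.7*0.6) = 0.648074.
arg = 0.34641 + 0.648074 = 0.994484.
d = 2*arccos(0.994484) = 0.2102

0.2102


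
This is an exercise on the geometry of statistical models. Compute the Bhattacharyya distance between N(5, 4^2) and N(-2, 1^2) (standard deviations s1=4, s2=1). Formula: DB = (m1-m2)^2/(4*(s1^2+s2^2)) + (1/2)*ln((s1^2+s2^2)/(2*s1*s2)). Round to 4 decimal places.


Bhattacharyya distance between two Gaussians:
DB = (m1-m2)^2/(4*(s1^2+s2^2)) + (1/2)*ln((s1^2+s2^2)/(2*s1*s2)).
(m1-m2)^2 = (7)^2 = 49.
s1^2+s2^2 = 16 + 1 = 17.
term1 = 49/68 = 0.720588.
term2 = 0.5*ln(17/8.0) = 0.376886.
DB = 0.720588 + 0.376886 = 1.0975

1.0975


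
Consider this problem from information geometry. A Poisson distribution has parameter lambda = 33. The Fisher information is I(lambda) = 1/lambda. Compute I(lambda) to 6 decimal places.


Fisher information for Poisson: I(lambda) = 1/lambda.
lambda = 33.
I(lambda) = 1/33 = 0.030303

0.030303


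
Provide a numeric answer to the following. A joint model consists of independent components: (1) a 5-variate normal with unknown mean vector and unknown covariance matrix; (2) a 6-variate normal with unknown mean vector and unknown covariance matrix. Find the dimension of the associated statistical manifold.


The dimension of a statistical manifold equals the number of free
(independent) real parameters of the model. For a product of independent
blocks the parameter counts add.
- 5-variate normal: 5 (mean) + 5*6/2 = 15 (symmetric covariance) = 20.
- 6-variate normal: 6 (mean) + 6*7/2 = 21 (symmetric covariance) = 27.
Total = 20 + 27 = 47.
Dimension = 47

47


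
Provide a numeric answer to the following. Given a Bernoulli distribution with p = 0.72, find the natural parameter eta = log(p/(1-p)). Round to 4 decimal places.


Natural parameter for Bernoulli: eta = log(p/(1-p)).
p = 0.72, 1-p = 0.28.
p/(1-p) = 2.571429.
eta = log(2.571429) = 0.9445

0.9445


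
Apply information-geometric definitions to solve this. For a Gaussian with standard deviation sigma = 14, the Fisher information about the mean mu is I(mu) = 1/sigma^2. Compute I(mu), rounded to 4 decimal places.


The Fisher information for the mean of a normal distribution is I(mu) = 1/sigma^2.
sigma = 14, so sigma^2 = 196.
I(mu) = 1/196 = 0.0051

0.0051


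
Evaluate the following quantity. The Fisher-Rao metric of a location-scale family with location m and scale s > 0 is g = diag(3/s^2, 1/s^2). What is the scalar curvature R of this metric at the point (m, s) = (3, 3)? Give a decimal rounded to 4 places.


The metric has the form g = (A dm^2 + B ds^2)/s^2 with A = 3, B = 1.
Substitute u = sqrt(A/B)*m: g = B*(du^2 + ds^2)/s^2, i.e. B times the
Poincare upper half-plane metric, which has constant Gaussian curvature -1.
Scaling a 2D metric by a constant c divides the Gaussian curvature by c,
so K = -1/B = -1/(1) = -1.0000 everywhere (the point (m, s) = (3, 3) is irrelevant:
the curvature is constant).
Scalar curvature in dimension 2: R = 2K = -2/(1) = -2.0000.

-2.0000


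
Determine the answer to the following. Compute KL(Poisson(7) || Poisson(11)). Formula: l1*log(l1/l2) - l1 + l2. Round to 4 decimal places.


KL divergence for Poisson:
KL = l1*log(l1/l2) - l1 + l2.
l1 = 7, l2 = 11.
log(7/11) = -0.451985.
l1*log(l1/l2) = 7 * -0.451985 = -3.163896.
KL = -3.163896 - 7 + 11 = 0.8361

0.8361


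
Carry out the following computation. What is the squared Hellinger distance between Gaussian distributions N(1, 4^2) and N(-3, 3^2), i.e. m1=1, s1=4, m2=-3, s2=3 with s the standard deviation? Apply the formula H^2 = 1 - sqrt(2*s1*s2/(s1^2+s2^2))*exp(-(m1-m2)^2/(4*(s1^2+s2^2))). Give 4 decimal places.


Squared Hellinger distance for Gaussians:
H^2 = 1 - sqrt(2*s1*s2/(s1^2+s2^2)) * exp(-(m1-m2)^2/(4*(s1^2+s2^2))).
s1^2 = 16, s2^2 = 9, s1^2+s2^2 = 25.
sqrt(2*4*3/(25)) = 0.979796.
(m1-m2)^2 = (4)^2 = 16.
exp(-16/(4*25)) = exp(-0.16) = 0.852144.
H^2 = 1 - 0.979796*0.852144 = 0.1651

0.1651


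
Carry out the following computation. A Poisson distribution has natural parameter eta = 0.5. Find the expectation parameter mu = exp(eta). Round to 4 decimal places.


Expectation parameter for Poisson exponential family:
mu = exp(eta).
eta = 0.5.
mu = exp(0.5) = 1.6487

1.6487


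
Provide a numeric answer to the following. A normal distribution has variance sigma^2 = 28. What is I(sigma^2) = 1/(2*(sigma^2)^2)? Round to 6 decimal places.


Fisher information for variance: I(sigma^2) = 1/(2*sigma^4).
sigma^2 = 28, so sigma^4 = 784.
I = 1/(2*784) = 1/1568 = 0.000638

0.000638


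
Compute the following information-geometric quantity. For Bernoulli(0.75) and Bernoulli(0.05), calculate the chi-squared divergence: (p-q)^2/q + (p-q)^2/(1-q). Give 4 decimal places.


Chi-squared divergence between Bernoulli distributions:
chi^2 = (p-q)^2/q + (p-q)^2/(1-q).
p = 0.75, q = 0.05, p-q = 0.7.
(p-q)^2 = 0.49.
term1 = 0.49/0.05 = 9.8.
term2 = 0.49/0.95 = 0.515789.
chi^2 = 9.8 + 0.515789 = 10.3158

10.3158


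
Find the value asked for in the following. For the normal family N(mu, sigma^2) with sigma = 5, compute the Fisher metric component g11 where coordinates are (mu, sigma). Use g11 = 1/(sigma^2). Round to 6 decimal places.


For the 2-parameter normal family, the Fisher metric has:
  g11 = 1/sigma^2, g22 = 2/sigma^2.
sigma = 5, sigma^2 = 25.
g11 = 0.040000

0.040000


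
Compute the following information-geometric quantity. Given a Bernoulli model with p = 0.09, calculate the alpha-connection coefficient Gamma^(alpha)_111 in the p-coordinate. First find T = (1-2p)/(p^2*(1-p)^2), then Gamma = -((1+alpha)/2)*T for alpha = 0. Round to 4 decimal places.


Skewness (Amari-Chentsov) tensor: T = (1-2p)/(p^2*(1-p)^2).
p = 0.09, 1-2p = 0.82, p^2 = 0.0081, (1-p)^2 = 0.8281.
T = 0.82/(0.0081 * 0.8281) = 122.249206.
In the p-coordinate, Gamma^(alpha) = Gamma^(0) - (alpha/2)*T with Gamma^(0) = (1/2)*g'(p) = -T/2,
so Gamma^(alpha) = -((1+alpha)/2)*T.
alpha = 0, -(1+alpha)/2 = -0.5.
Gamma = -0.5 * 122.249206 = -61.1246

-61.1246


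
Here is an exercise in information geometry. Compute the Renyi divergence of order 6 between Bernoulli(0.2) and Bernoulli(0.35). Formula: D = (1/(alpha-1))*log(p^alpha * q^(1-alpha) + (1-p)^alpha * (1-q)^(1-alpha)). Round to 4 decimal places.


Renyi divergence of order alpha between Bernoulli distributions:
D = (1/(alpha-1))*log(p^alpha * q^(1-alpha) + (1-p)^alpha * (1-q)^(1-alpha)).
alpha = 6, p = 0.2, q = 0.35.
p^alpha * q^(1-alpha) = 0.2^6 * 0.35^-5 = 0.012185.
(1-p)^alpha * (1-q)^(1-alpha) = 0.8^6 * 0.65^-5 = 2.259296.
sum = 0.012185 + 2.259296 = 2.271481.
D = (1/5)*log(2.271481) = 0.1641

0.1641


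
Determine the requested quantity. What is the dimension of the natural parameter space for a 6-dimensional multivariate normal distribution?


Exponential family dimension calculation:
For 6-dim MVN: mean has 6 params, covariance has 6*7/2 = 21 unique entries.
Total dim = 6 + 21 = 27.

27


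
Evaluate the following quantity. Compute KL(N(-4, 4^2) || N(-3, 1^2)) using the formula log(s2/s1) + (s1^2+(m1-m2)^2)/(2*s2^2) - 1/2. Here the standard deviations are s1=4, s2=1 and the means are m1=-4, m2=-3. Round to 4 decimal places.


KL divergence between normal distributions:
KL = log(s2/s1) + (s1^2 + (m1-m2)^2)/(2*s2^2) - 1/2.
log(1/4) = -1.386294.
(4^2 + (-4--3)^2)/(2*1^2) = (16 + 1)/2 = 8.5.
KL = -1.386294 + 8.5 - 0.5 = 6.6137

6.6137


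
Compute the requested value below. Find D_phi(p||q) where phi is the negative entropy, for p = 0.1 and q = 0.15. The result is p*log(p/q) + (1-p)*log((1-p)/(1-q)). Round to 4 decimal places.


Bregman divergence with negative entropy generator:
D = p*log(p/q) + (1-p)*log((1-p)/(1-q)).
p = 0.1, q = 0.15.
p*log(p/q) = 0.1*log(0.1/0.15) = -0.040547.
(1-p)*log((1-p)/(1-q)) = 0.9*log(0.9/0.85) = 0.051443.
D = -0.040547 + 0.051443 = 0.0109

0.0109


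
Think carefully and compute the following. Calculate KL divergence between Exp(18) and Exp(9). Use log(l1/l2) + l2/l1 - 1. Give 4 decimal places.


KL divergence for exponential family:
KL = log(l1/l2) + l2/l1 - 1.
log(18/9) = 0.693147.
9/18 = 0.5.
KL = 0.693147 + 0.5 - 1 = 0.1931

0.1931


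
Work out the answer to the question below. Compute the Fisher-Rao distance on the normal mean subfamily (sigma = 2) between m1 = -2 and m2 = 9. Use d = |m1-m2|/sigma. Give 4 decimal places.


On the fixed-variance normal subfamily, geodesic distance = |m1-m2|/sigma.
|-2 - 9| = 11.
sigma = 2.
d = 11/2 = 5.5000

5.5000


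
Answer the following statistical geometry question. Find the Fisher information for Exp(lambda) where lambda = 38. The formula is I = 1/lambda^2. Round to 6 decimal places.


Fisher information for exponential: I(lambda) = 1/lambda^2.
lambda = 38, lambda^2 = 1444.
I = 1/1444 = 0.000693

0.000693


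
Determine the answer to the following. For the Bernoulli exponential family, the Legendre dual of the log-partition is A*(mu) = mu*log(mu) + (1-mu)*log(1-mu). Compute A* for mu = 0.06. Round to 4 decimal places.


Legendre transform for Bernoulli:
A*(mu) = mu*log(mu) + (1-mu)*log(1-mu).
mu = 0.06, 1-mu = 0.94.
mu*log(mu) = 0.06*log(0.06) = -0.168805.
(1-mu)*log(1-mu) = 0.94*log(0.94) = -0.058163.
A* = -0.168805 + -0.058163 = -0.2270

-0.2270


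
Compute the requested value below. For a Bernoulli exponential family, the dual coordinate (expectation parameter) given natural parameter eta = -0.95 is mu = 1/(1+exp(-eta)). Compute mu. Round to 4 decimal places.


Dual coordinate (expectation parameter) for Bernoulli:
mu = 1/(1+exp(-eta)).
eta = -0.95.
exp(-eta) = exp(0.95) = 2.58571.
mu = 1/(1+2.58571) = 0.2789

0.2789


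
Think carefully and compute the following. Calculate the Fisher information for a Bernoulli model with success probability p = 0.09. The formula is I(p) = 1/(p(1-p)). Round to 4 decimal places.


For Bernoulli(p), Fisher information is I(p) = 1/(p*(1-p)).
p = 0.09, 1-p = 0.91.
p*(1-p) = 0.0819.
I(p) = 1/0.0819 = 12.2100

12.2100


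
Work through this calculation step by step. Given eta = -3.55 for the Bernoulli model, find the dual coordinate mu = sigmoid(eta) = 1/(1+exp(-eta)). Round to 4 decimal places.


Dual coordinate (expectation parameter) for Bernoulli:
mu = 1/(1+exp(-eta)).
eta = -3.55.
exp(-eta) = exp(3.55) = 34.813317.
mu = 1/(1+34.813317) = 0.0279

0.0279


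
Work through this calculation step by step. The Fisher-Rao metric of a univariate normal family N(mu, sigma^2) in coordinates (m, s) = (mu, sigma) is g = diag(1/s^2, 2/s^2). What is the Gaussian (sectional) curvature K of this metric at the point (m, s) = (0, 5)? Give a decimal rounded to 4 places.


The metric has the form g = (A dm^2 + B ds^2)/s^2 with A = 1, B = 2.
Substitute u = sqrt(A/B)*m: g = B*(du^2 + ds^2)/s^2, i.e. B times the
Poincare upper half-plane metric, which has constant Gaussian curvature -1.
Scaling a 2D metric by a constant c divides the Gaussian curvature by c,
so K = -1/B = -1/(2) = -0.5000 everywhere (the point (m, s) = (0, 5) is irrelevant:
the curvature is constant).
The requested Gaussian curvature is K = -0.5000.

-0.5000


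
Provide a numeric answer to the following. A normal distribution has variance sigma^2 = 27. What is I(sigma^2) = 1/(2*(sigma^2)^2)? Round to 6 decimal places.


Fisher information for variance: I(sigma^2) = 1/(2*sigma^4).
sigma^2 = 27, so sigma^4 = 729.
I = 1/(2*729) = 1/1458 = 0.000686

0.000686


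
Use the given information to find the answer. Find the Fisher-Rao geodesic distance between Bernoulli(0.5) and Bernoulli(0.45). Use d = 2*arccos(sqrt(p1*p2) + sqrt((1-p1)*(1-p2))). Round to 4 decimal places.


Geodesic distance on Bernoulli manifold:
d(p1,p2) = 2*arccos(sqrt(p1*p2) + sqrt((1-p1)*(1-p2))).
sqrt(p1*p2) = sqrt(0.5*0.45) = 0.474342.
sqrt((1-p1)*(1-p2)) = sqrt(0.5*0.55) = 0.524404.
arg = 0.474342 + 0.524404 = 0.998746.
d = 2*arccos(0.998746) = 0.1002

0.1002


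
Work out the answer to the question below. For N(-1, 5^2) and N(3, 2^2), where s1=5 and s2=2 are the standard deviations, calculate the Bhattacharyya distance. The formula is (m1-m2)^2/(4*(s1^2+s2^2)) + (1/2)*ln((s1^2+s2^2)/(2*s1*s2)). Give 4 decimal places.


Bhattacharyya distance between two Gaussians:
DB = (m1-m2)^2/(4*(s1^2+s2^2)) + (1/2)*ln((s1^2+s2^2)/(2*s1*s2)).
(m1-m2)^2 = (-4)^2 = 16.
s1^2+s2^2 = 25 + 4 = 29.
term1 = 16/116 = 0.137931.
term2 = 0.5*ln(29/20.0) = 0.185782.
DB = 0.137931 + 0.185782 = 0.3237

0.3237


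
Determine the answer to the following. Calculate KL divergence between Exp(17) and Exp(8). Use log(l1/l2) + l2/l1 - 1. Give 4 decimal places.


KL divergence for exponential family:
KL = log(l1/l2) + l2/l1 - 1.
log(17/8) = 0.753772.
8/17 = 0.470588.
KL = 0.753772 + 0.470588 - 1 = 0.2244

0.2244


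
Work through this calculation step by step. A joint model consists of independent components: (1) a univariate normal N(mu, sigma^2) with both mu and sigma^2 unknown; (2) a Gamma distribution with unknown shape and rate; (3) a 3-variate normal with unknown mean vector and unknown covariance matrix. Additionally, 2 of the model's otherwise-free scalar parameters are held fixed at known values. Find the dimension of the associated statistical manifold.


The dimension of a statistical manifold equals the number of free
(independent) real parameters of the model. For a product of independent
blocks the parameter counts add.
- normal (mu, sigma^2): 2.
- Gamma (shape, rate): 2.
- 3-variate normal: 3 (mean) + 3*4/2 = 6 (symmetric covariance) = 9.
Total = 2 + 2 + 9 = 13.
2 parameter(s) fixed at known values: 13 - 2 = 11.
Dimension = 11

11


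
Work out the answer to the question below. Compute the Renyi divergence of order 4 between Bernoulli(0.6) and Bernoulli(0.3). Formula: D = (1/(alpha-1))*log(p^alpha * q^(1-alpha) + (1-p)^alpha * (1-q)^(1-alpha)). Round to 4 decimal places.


Renyi divergence of order alpha between Bernoulli distributions:
D = (1/(alpha-1))*log(p^alpha * q^(1-alpha) + (1-p)^alpha * (1-q)^(1-alpha)).
alpha = 4, p = 0.6, q = 0.3.
p^alpha * q^(1-alpha) = 0.6^4 * 0.3^-3 = 4.8.
(1-p)^alpha * (1-q)^(1-alpha) = 0.4^4 * 0.7^-3 = 0.074636.
sum = 4.8 + 0.074636 = 4.874636.
D = (1/3)*log(4.874636) = 0.5280

0.5280


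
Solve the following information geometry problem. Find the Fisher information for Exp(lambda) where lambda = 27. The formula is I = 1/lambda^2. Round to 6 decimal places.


Fisher information for exponential: I(lambda) = 1/lambda^2.
lambda = 27, lambda^2 = 729.
I = 1/729 = 0.001372

0.001372


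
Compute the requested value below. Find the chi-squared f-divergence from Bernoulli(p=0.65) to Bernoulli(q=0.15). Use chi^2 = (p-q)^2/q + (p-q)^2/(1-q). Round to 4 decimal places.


Chi-squared divergence between Bernoulli distributions:
chi^2 = (p-q)^2/q + (p-q)^2/(1-q).
p = 0.65, q = 0.15, p-q = 0.5.
(p-q)^2 = 0.25.
term1 = 0.25/0.15 = 1.666667.
term2 = 0.25/0.85 = 0.294118.
chi^2 = 1.666667 + 0.294118 = 1.9608

1.9608


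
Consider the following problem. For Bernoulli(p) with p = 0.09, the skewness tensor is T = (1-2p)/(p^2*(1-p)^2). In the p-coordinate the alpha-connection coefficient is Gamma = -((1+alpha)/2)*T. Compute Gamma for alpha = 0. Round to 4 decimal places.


Skewness (Amari-Chentsov) tensor: T = (1-2p)/(p^2*(1-p)^2).
p = 0.09, 1-2p = 0.82, p^2 = 0.0081, (1-p)^2 = 0.8281.
T = 0.82/(0.0081 * 0.8281) = 122.249206.
In the p-coordinate, Gamma^(alpha) = Gamma^(0) - (alpha/2)*T with Gamma^(0) = (1/2)*g'(p) = -T/2,
so Gamma^(alpha) = -((1+alpha)/2)*T.
alpha = 0, -(1+alpha)/2 = -0.5.
Gamma = -0.5 * 122.249206 = -61.1246

-61.1246


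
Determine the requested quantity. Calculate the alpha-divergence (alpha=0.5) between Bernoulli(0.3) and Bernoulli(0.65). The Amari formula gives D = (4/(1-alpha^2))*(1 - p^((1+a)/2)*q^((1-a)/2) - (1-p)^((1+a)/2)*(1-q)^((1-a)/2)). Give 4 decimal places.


Amari alpha-divergence:
D = (4/(1-alpha^2))*(1 - p^((1+a)/2)*q^((1-a)/2) - (1-p)^((1+a)/2)*(1-q)^((1-a)/2)).
alpha = 0.5, p = 0.3, q = 0.65.
e1 = (1+alpha)/2 = 0.75, e2 = (1-alpha)/2 = 0.25.
t1 = p^e1 * q^e2 = 0.3^0.75 * 0.65^0.25 = 0.363973.
t2 = (1-p)^e1 * (1-q)^e2 = 0.7^0.75 * 0.35^0.25 = 0.588627.
4/(1-alpha^2) = 5.333333.
D = 5.333333*(1 - 0.363973 - 0.588627) = 0.2528

0.2528


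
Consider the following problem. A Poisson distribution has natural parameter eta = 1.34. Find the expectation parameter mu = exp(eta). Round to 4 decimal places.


Expectation parameter for Poisson exponential family:
mu = exp(eta).
eta = 1.34.
mu = exp(1.34) = 3.8190

3.8190


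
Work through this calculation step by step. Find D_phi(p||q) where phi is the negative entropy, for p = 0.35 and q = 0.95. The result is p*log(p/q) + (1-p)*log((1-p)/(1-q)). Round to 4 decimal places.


Bregman divergence with negative entropy generator:
D = p*log(p/q) + (1-p)*log((1-p)/(1-q)).
p = 0.35, q = 0.95.
p*log(p/q) = 0.35*log(0.35/0.95) = -0.349485.
(1-p)*log((1-p)/(1-q)) = 0.65*log(0.65/0.05) = 1.667217.
D = -0.349485 + 1.667217 = 1.3177

1.3177


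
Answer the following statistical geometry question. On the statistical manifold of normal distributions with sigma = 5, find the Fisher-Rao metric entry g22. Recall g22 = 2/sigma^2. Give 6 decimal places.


For the 2-parameter normal family, the Fisher metric has:
  g11 = 1/sigma^2, g22 = 2/sigma^2.
sigma = 5, sigma^2 = 25.
g22 = 0.080000

0.080000


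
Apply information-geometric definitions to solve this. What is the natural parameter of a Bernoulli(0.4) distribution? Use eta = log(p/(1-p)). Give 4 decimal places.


Natural parameter for Bernoulli: eta = log(p/(1-p)).
p = 0.4, 1-p = 0.6.
p/(1-p) = 0.666667.
eta = log(0.666667) = -0.4055

-0.4055
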